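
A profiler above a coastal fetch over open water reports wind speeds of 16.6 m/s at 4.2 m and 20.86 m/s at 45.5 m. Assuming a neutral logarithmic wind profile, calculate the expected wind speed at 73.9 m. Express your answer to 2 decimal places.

21.73 m/s

Log law: V ∝ ln(z/z₀). From the pair, with r = V₁/V₂ = 0.79578,
ln z₀ = (ln z₁ − r·ln z₂)/(1 − r) = (1.4351 − 0.79578×3.8177)/0.20422 = -7.8493 → z₀ = 0.0003900 m
V₃ = V₁ · ln(z₃/z₀)/ln(z₁/z₀) = 16.6 × 12.1520/9.2844 = 21.7272 m/s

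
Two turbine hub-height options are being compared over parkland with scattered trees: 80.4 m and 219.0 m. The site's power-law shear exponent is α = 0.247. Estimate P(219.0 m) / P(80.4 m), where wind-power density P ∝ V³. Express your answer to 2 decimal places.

Speed ratio: V_B/V_A = (z_B/z_A)^α = (219.0/80.4)^0.247 = (2.7239)^0.247 = 1.28083
Power-density ratio: P_B/P_A = (V_B/V_A)³ = (1.28083)³ = 2.10123

2.10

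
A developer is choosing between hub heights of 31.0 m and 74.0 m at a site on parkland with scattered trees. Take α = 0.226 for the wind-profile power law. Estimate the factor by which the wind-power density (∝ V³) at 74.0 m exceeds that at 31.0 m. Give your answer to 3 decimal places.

1.804

Speed ratio: V_B/V_A = (z_B/z_A)^α = (74.0/31.0)^0.226 = (2.3871)^0.226 = 1.21730
Power-density ratio: P_B/P_A = (V_B/V_A)³ = (1.21730)³ = 1.80383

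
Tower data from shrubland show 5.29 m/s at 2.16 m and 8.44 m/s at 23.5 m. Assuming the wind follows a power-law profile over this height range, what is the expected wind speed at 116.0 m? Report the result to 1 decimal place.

11.5 m/s

First find α: α = ln(V₂/V₁)/ln(z₂/z₁) = ln(8.44/5.29)/ln(23.5/2.16) = 0.46716/2.38689 = 0.1957
Extrapolate from 23.5 m to 116.0 m: V₃ = 8.44 × (116.0/23.5)^0.1957 = 8.44 × 1.3668 = 11.5359 m/s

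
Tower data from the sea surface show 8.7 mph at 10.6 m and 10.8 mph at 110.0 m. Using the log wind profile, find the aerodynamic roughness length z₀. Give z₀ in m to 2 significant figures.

z₀ ≈ 0.00065 m

Log law: V(z) ∝ ln(z/z₀). With r = V₁/V₂ = 8.7/10.8 = 0.80556,
r · ln(z₂/z₀) = ln(z₁/z₀) ⇒ ln z₀ = (ln z₁ − r·ln z₂)/(1 − r)
ln z₀ = (2.36085 − 0.80556×4.70048) / 0.19444 = -7.3319
z₀ = exp(-7.3319) = 0.0006543 m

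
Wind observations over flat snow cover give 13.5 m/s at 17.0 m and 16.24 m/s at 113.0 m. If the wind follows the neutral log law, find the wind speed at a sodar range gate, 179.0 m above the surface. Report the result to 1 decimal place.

16.9 m/s

Log law: V ∝ ln(z/z₀). From the pair, with r = V₁/V₂ = 0.83128,
ln z₀ = (ln z₁ − r·ln z₂)/(1 − r) = (2.8332 − 0.83128×4.7274)/0.16872 = -6.4994 → z₀ = 0.001504 m
V₃ = V₁ · ln(z₃/z₀)/ln(z₁/z₀) = 13.5 × 11.6868/9.3326 = 16.9054 m/s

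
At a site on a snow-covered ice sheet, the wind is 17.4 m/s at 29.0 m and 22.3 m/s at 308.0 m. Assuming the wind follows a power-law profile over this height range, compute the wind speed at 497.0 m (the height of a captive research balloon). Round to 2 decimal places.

First find α: α = ln(V₂/V₁)/ln(z₂/z₁) = ln(22.3/17.4)/ln(308.0/29.0) = 0.24812/2.36280 = 0.1050
Extrapolate from 308.0 m to 497.0 m: V₃ = 22.3 × (497.0/308.0)^0.1050 = 22.3 × 1.0515 = 23.4491 m/s

23.45 m/s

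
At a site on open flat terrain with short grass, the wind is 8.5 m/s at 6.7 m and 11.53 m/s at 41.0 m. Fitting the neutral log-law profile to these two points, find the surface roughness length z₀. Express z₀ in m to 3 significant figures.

Log law: V(z) ∝ ln(z/z₀). With r = V₁/V₂ = 8.5/11.53 = 0.73721,
r · ln(z₂/z₀) = ln(z₁/z₀) ⇒ ln z₀ = (ln z₁ − r·ln z₂)/(1 − r)
ln z₀ = (1.90211 − 0.73721×3.71357) / 0.26279 = -3.1796
z₀ = exp(-3.1796) = 0.04160 m

z₀ ≈ 0.0416 m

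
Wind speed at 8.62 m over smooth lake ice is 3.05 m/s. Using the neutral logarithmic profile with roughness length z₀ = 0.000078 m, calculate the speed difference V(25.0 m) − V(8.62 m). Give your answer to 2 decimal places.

0.28 m/s

Log law: V₂ = V₁ · ln(z₂/z₀)/ln(z₁/z₀) = 3.05 × 12.6777/11.6129 = 3.3297 m/s
ΔV = 3.3297 − 3.05 = 0.2797 m/s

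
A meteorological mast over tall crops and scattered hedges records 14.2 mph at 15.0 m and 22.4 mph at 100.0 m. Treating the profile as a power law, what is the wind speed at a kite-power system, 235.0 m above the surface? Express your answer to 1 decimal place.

First find α: α = ln(V₂/V₁)/ln(z₂/z₁) = ln(22.4/14.2)/ln(100.0/15.0) = 0.45582/1.89712 = 0.2403
Extrapolate from 100.0 m to 235.0 m: V₃ = 22.4 × (235.0/100.0)^0.2403 = 22.4 × 1.2279 = 27.5045 mph

27.5 mph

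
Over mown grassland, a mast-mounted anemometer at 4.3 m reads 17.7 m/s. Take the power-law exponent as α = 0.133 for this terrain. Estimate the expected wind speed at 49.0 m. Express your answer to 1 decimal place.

24.5 m/s

Power-law profile: V₂ = V₁ · (z₂/z₁)^α
V₂ = 17.7 × (49.0/4.3)^0.133 = 17.7 × (11.3953)^0.133
    = 17.7 × 1.3821 = 24.4635 m/s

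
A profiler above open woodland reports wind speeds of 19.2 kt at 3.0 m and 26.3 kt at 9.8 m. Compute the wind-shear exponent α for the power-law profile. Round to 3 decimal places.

α ≈ 0.266

Power law: V₂/V₁ = (z₂/z₁)^α ⇒ α = ln(V₂/V₁) / ln(z₂/z₁)
α = ln(26.3/19.2) / ln(9.8/3.0) = ln(1.3698) / ln(3.2667)
  = 0.31466 / 1.18377 = 0.26581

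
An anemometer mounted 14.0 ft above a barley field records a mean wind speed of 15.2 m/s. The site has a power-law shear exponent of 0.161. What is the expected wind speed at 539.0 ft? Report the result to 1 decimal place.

27.4 m/s

Power-law profile: V₂ = V₁ · (z₂/z₁)^α
V₂ = 15.2 × (539.0/14.0)^0.161 = 15.2 × (38.5000)^0.161
    = 15.2 × 1.7999 = 27.3592 m/s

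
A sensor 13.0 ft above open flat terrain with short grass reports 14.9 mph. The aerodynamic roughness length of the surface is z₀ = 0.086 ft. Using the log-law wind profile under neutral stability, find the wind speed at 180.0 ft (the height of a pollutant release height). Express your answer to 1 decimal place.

22.7 mph

Log law: V(z) ∝ ln(z/z₀), so V₂/V₁ = ln(z₂/z₀) / ln(z₁/z₀).
ln(180.0/0.086) = 7.6464, ln(13.0/0.086) = 5.0184
V₂ = 14.9 × 7.6464/5.0184 = 14.9 × 1.5237 = 22.7028 mph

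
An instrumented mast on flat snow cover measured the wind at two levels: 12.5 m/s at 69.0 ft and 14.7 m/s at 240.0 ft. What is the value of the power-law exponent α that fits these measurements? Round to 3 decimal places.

α ≈ 0.130

Power law: V₂/V₁ = (z₂/z₁)^α ⇒ α = ln(V₂/V₁) / ln(z₂/z₁)
α = ln(14.7/12.5) / ln(240.0/69.0) = ln(1.1760) / ln(3.4783)
  = 0.16212 / 1.24653 = 0.13006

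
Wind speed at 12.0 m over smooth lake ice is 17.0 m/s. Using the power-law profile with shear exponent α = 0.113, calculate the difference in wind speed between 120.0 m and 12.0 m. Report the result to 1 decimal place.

Power law: V₂ = V₁ · (z₂/z₁)^α = 17.0 × (10.0000)^0.113 = 22.0520 m/s
ΔV = 22.0520 − 17.0 = 5.0520 m/s

5.1 m/s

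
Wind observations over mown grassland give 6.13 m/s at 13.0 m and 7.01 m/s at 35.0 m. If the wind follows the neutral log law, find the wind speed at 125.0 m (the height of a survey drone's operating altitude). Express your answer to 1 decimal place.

Log law: V ∝ ln(z/z₀). From the pair, with r = V₁/V₂ = 0.87447,
ln z₀ = (ln z₁ − r·ln z₂)/(1 − r) = (2.5649 − 0.87447×3.5553)/0.12553 = -4.3341 → z₀ = 0.01311 m
V₃ = V₁ · ln(z₃/z₀)/ln(z₁/z₀) = 6.13 × 9.1624/6.8990 = 8.1411 m/s

8.1 m/s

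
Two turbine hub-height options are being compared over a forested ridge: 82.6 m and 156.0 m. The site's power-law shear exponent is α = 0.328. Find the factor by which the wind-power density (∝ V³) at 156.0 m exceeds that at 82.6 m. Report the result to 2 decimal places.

1.87

Speed ratio: V_B/V_A = (z_B/z_A)^α = (156.0/82.6)^0.328 = (1.8886)^0.328 = 1.23190
Power-density ratio: P_B/P_A = (V_B/V_A)³ = (1.23190)³ = 1.86950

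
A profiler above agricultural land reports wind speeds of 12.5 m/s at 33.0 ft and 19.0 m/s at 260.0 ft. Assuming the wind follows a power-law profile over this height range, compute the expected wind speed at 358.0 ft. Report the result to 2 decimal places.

First find α: α = ln(V₂/V₁)/ln(z₂/z₁) = ln(19.0/12.5)/ln(260.0/33.0) = 0.41871/2.06417 = 0.2028
Extrapolate from 260.0 ft to 358.0 ft: V₃ = 19.0 × (358.0/260.0)^0.2028 = 19.0 × 1.0670 = 20.2736 m/s

20.27 m/s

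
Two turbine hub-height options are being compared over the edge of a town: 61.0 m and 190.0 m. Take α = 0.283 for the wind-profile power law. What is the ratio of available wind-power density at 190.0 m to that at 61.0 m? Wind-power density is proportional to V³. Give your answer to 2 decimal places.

2.62

Speed ratio: V_B/V_A = (z_B/z_A)^α = (190.0/61.0)^0.283 = (3.1148)^0.283 = 1.37924
Power-density ratio: P_B/P_A = (V_B/V_A)³ = (1.37924)³ = 2.62372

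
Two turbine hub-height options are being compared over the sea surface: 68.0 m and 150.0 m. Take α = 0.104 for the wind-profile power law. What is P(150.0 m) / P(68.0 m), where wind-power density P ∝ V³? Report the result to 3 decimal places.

1.280

Speed ratio: V_B/V_A = (z_B/z_A)^α = (150.0/68.0)^0.104 = (2.2059)^0.104 = 1.08576
Power-density ratio: P_B/P_A = (V_B/V_A)³ = (1.08576)³ = 1.27996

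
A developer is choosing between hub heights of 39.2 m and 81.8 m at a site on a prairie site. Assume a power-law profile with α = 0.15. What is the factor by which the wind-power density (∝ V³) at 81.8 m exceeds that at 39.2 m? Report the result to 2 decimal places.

1.39

Speed ratio: V_B/V_A = (z_B/z_A)^α = (81.8/39.2)^0.15 = (2.0867)^0.15 = 1.11666
Power-density ratio: P_B/P_A = (V_B/V_A)³ = (1.11666)³ = 1.39239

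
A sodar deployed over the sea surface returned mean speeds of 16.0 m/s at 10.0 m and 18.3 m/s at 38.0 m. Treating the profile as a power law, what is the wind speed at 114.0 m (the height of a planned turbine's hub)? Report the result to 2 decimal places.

20.44 m/s

First find α: α = ln(V₂/V₁)/ln(z₂/z₁) = ln(18.3/16.0)/ln(38.0/10.0) = 0.13431/1.33500 = 0.1006
Extrapolate from 38.0 m to 114.0 m: V₃ = 18.3 × (114.0/38.0)^0.1006 = 18.3 × 1.1169 = 20.4387 m/s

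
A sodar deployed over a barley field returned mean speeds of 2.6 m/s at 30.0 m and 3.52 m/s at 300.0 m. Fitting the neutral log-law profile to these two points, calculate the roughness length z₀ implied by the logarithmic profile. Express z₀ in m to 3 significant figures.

Log law: V(z) ∝ ln(z/z₀). With r = V₁/V₂ = 2.6/3.52 = 0.73864,
r · ln(z₂/z₀) = ln(z₁/z₀) ⇒ ln z₀ = (ln z₁ − r·ln z₂)/(1 − r)
ln z₀ = (3.40120 − 0.73864×5.70378) / 0.26136 = -3.1061
z₀ = exp(-3.1061) = 0.04477 m

z₀ ≈ 0.0448 m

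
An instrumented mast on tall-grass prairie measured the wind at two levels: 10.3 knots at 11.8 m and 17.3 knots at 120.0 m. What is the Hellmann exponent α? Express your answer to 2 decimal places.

α ≈ 0.22

Power law: V₂/V₁ = (z₂/z₁)^α ⇒ α = ln(V₂/V₁) / ln(z₂/z₁)
α = ln(17.3/10.3) / ln(120.0/11.8) = ln(1.6796) / ln(10.1695)
  = 0.51856 / 2.31939 = 0.22358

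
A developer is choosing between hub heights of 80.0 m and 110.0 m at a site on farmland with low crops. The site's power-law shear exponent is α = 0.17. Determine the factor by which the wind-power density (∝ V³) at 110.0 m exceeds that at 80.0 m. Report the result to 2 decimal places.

1.18

Speed ratio: V_B/V_A = (z_B/z_A)^α = (110.0/80.0)^0.17 = (1.3750)^0.17 = 1.05563
Power-density ratio: P_B/P_A = (V_B/V_A)³ = (1.05563)³ = 1.17634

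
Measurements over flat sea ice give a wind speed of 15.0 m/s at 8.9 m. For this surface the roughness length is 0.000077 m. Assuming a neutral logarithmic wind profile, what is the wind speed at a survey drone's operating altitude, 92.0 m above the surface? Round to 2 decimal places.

Log law: V(z) ∝ ln(z/z₀), so V₂/V₁ = ln(z₂/z₀) / ln(z₁/z₀).
ln(92.0/0.000077) = 13.9935, ln(8.9/0.000077) = 11.6578
V₂ = 15.0 × 13.9935/11.6578 = 15.0 × 1.2004 = 18.0054 m/s

18.01 m/s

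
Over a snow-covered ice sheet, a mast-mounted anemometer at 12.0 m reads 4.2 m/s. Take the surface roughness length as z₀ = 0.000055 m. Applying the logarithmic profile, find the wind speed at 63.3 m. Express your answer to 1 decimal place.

4.8 m/s

Log law: V(z) ∝ ln(z/z₀), so V₂/V₁ = ln(z₂/z₀) / ln(z₁/z₀).
ln(63.3/0.000055) = 13.9561, ln(12.0/0.000055) = 12.2931
V₂ = 4.2 × 13.9561/12.2931 = 4.2 × 1.1353 = 4.7682 m/s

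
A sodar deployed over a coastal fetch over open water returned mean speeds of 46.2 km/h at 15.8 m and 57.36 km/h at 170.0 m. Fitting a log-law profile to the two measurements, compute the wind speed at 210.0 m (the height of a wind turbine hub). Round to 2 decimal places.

58.35 km/h

Log law: V ∝ ln(z/z₀). From the pair, with r = V₁/V₂ = 0.80544,
ln z₀ = (ln z₁ − r·ln z₂)/(1 − r) = (2.7600 − 0.80544×5.1358)/0.19456 = -7.0752 → z₀ = 0.0008458 m
V₃ = V₁ · ln(z₃/z₀)/ln(z₁/z₀) = 46.2 × 12.4224/9.8353 = 58.3526 km/h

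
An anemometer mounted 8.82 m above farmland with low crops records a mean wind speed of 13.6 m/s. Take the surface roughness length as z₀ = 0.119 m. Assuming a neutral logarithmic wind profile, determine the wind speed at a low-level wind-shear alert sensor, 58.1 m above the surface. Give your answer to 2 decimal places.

Log law: V(z) ∝ ln(z/z₀), so V₂/V₁ = ln(z₂/z₀) / ln(z₁/z₀).
ln(58.1/0.119) = 6.1908, ln(8.82/0.119) = 4.3057
V₂ = 13.6 × 6.1908/4.3057 = 13.6 × 1.4378 = 19.5545 m/s

19.55 m/s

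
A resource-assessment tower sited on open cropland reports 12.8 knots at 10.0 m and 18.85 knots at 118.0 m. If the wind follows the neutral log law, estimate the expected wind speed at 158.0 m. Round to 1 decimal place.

19.6 knots

Log law: V ∝ ln(z/z₀). From the pair, with r = V₁/V₂ = 0.67905,
ln z₀ = (ln z₁ − r·ln z₂)/(1 − r) = (2.3026 − 0.67905×4.7707)/0.32095 = -2.9192 → z₀ = 0.05398 m
V₃ = V₁ · ln(z₃/z₀)/ln(z₁/z₀) = 12.8 × 7.9818/5.2218 = 19.5656 knots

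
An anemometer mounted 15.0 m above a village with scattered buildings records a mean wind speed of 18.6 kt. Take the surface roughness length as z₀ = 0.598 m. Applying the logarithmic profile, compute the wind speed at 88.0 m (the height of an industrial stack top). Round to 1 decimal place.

Log law: V(z) ∝ ln(z/z₀), so V₂/V₁ = ln(z₂/z₀) / ln(z₁/z₀).
ln(88.0/0.598) = 4.9915, ln(15.0/0.598) = 3.2222
V₂ = 18.6 × 4.9915/3.2222 = 18.6 × 1.5491 = 28.8131 kt

28.8 kt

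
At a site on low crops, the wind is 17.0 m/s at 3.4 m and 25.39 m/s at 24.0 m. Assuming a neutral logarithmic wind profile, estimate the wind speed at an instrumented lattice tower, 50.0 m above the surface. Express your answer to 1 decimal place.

Log law: V ∝ ln(z/z₀). From the pair, with r = V₁/V₂ = 0.66955,
ln z₀ = (ln z₁ − r·ln z₂)/(1 − r) = (1.2238 − 0.66955×3.1781)/0.33045 = -2.7360 → z₀ = 0.06483 m
V₃ = V₁ · ln(z₃/z₀)/ln(z₁/z₀) = 17.0 × 6.6480/3.9598 = 28.5410 m/s

28.5 m/s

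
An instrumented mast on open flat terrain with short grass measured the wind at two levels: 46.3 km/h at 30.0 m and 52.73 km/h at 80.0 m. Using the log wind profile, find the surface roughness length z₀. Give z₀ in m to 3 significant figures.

z₀ ≈ 0.0257 m

Log law: V(z) ∝ ln(z/z₀). With r = V₁/V₂ = 46.3/52.73 = 0.87806,
r · ln(z₂/z₀) = ln(z₁/z₀) ⇒ ln z₀ = (ln z₁ − r·ln z₂)/(1 − r)
ln z₀ = (3.40120 − 0.87806×4.38203) / 0.12194 = -3.6614
z₀ = exp(-3.6614) = 0.02570 m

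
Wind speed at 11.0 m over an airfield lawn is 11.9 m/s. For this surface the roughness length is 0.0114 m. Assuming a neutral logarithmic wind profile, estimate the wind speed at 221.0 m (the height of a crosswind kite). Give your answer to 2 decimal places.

17.10 m/s

Log law: V(z) ∝ ln(z/z₀), so V₂/V₁ = ln(z₂/z₀) / ln(z₁/z₀).
ln(221.0/0.0114) = 9.8723, ln(11.0/0.0114) = 6.8720
V₂ = 11.9 × 9.8723/6.8720 = 11.9 × 1.4366 = 17.0954 m/s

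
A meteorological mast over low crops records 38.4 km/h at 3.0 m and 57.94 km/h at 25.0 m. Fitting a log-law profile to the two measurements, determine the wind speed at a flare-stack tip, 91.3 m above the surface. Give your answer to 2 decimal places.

Log law: V ∝ ln(z/z₀). From the pair, with r = V₁/V₂ = 0.66275,
ln z₀ = (ln z₁ − r·ln z₂)/(1 − r) = (1.0986 − 0.66275×3.2189)/0.33725 = -3.0681 → z₀ = 0.04651 m
V₃ = V₁ · ln(z₃/z₀)/ln(z₁/z₀) = 38.4 × 7.5823/4.1667 = 69.8770 km/h

69.88 km/h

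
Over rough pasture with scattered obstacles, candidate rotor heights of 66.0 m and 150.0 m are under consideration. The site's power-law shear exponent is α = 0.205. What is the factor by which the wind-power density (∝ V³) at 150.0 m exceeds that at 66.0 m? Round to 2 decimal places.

1.66

Speed ratio: V_B/V_A = (z_B/z_A)^α = (150.0/66.0)^0.205 = (2.2727)^0.205 = 1.18329
Power-density ratio: P_B/P_A = (V_B/V_A)³ = (1.18329)³ = 1.65682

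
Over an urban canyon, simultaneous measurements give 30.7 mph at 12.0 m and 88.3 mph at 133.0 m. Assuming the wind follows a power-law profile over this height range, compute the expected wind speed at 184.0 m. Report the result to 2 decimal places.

First find α: α = ln(V₂/V₁)/ln(z₂/z₁) = ln(88.3/30.7)/ln(133.0/12.0) = 1.05648/2.40544 = 0.4392
Extrapolate from 133.0 m to 184.0 m: V₃ = 88.3 × (184.0/133.0)^0.4392 = 88.3 × 1.1532 = 101.8295 mph

101.83 mph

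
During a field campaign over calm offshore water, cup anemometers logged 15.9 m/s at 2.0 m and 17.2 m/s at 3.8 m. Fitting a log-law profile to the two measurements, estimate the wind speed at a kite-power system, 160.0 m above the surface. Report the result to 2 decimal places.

24.78 m/s

Log law: V ∝ ln(z/z₀). From the pair, with r = V₁/V₂ = 0.92442,
ln z₀ = (ln z₁ − r·ln z₂)/(1 − r) = (0.6931 − 0.92442×1.3350)/0.07558 = -7.1572 → z₀ = 0.0007792 m
V₃ = V₁ · ln(z₃/z₀)/ln(z₁/z₀) = 15.9 × 12.2324/7.8504 = 24.7753 m/s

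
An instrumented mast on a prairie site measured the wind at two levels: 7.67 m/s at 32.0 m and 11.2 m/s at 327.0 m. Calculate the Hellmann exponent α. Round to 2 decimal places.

Power law: V₂/V₁ = (z₂/z₁)^α ⇒ α = ln(V₂/V₁) / ln(z₂/z₁)
α = ln(11.2/7.67) / ln(327.0/32.0) = ln(1.4602) / ln(10.2188)
  = 0.37860 / 2.32422 = 0.16289

α ≈ 0.16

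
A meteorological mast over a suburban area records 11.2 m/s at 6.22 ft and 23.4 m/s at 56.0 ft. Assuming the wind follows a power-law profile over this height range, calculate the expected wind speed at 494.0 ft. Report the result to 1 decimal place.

48.6 m/s

First find α: α = ln(V₂/V₁)/ln(z₂/z₁) = ln(23.4/11.2)/ln(56.0/6.22) = 0.73682/2.19758 = 0.3353
Extrapolate from 56.0 ft to 494.0 ft: V₃ = 23.4 × (494.0/56.0)^0.3353 = 23.4 × 2.0750 = 48.5561 m/s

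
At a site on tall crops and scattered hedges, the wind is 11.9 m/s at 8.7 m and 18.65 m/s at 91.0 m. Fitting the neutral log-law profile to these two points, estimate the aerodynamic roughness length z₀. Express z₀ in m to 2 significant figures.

z₀ ≈ 0.14 m

Log law: V(z) ∝ ln(z/z₀). With r = V₁/V₂ = 11.9/18.65 = 0.63807,
r · ln(z₂/z₀) = ln(z₁/z₀) ⇒ ln z₀ = (ln z₁ − r·ln z₂)/(1 − r)
ln z₀ = (2.16332 − 0.63807×4.51086) / 0.36193 = -1.9753
z₀ = exp(-1.9753) = 0.1387 m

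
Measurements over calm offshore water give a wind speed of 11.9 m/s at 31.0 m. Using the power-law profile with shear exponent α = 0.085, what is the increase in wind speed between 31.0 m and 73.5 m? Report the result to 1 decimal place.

0.9 m/s

Power law: V₂ = V₁ · (z₂/z₁)^α = 11.9 × (2.3710)^0.085 = 12.8061 m/s
ΔV = 12.8061 − 11.9 = 0.9061 m/s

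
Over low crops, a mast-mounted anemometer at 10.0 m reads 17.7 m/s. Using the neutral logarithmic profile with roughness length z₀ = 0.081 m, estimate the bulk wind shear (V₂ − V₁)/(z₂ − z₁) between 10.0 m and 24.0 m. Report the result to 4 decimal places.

0.2298 m/s/m

Log law: V₂ = V₁ · ln(z₂/z₀)/ln(z₁/z₀) = 17.7 × 5.6914/4.8159 = 20.9176 m/s
ΔV/Δz = (20.9176 − 17.7)/(24.0 − 10.0) = 3.2176/14.0000 = 0.22983 m/s/m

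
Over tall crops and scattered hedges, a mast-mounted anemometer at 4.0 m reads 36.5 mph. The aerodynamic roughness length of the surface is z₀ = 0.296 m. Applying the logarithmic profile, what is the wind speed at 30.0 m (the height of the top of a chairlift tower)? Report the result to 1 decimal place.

Log law: V(z) ∝ ln(z/z₀), so V₂/V₁ = ln(z₂/z₀) / ln(z₁/z₀).
ln(30.0/0.296) = 4.6186, ln(4.0/0.296) = 2.6037
V₂ = 36.5 × 4.6186/2.6037 = 36.5 × 1.7739 = 64.7460 mph

64.7 mph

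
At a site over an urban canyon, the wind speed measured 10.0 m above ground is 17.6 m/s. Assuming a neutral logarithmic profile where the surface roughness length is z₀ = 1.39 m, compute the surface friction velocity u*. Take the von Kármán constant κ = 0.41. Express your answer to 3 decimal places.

u* ≈ 3.657 m/s

Log law: V(z) = (u*/κ) · ln(z/z₀) ⇒ u* = κ · V / ln(z/z₀)
u* = 0.41 × 17.6 / ln(10.0/1.39) = 0.41 × 17.6 / 1.9733
   = 7.2160 / 1.9733 = 3.6569 m/s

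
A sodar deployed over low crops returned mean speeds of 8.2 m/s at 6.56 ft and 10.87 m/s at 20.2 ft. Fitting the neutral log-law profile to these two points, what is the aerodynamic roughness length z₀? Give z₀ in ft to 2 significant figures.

z₀ ≈ 0.21 ft

Log law: V(z) ∝ ln(z/z₀). With r = V₁/V₂ = 8.2/10.87 = 0.75437,
r · ln(z₂/z₀) = ln(z₁/z₀) ⇒ ln z₀ = (ln z₁ − r·ln z₂)/(1 − r)
ln z₀ = (1.88099 − 0.75437×3.00568) / 0.24563 = -1.5731
z₀ = exp(-1.5731) = 0.2074 ft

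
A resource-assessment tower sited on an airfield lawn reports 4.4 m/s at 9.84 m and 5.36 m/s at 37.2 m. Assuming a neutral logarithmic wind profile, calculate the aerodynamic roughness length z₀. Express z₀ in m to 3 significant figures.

Log law: V(z) ∝ ln(z/z₀). With r = V₁/V₂ = 4.4/5.36 = 0.82090,
r · ln(z₂/z₀) = ln(z₁/z₀) ⇒ ln z₀ = (ln z₁ − r·ln z₂)/(1 − r)
ln z₀ = (2.28646 − 0.82090×3.61631) / 0.17910 = -3.8087
z₀ = exp(-3.8087) = 0.02218 m

z₀ ≈ 0.0222 m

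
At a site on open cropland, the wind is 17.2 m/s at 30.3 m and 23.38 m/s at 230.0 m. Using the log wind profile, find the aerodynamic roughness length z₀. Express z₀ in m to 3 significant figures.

z₀ ≈ 0.108 m

Log law: V(z) ∝ ln(z/z₀). With r = V₁/V₂ = 17.2/23.38 = 0.73567,
r · ln(z₂/z₀) = ln(z₁/z₀) ⇒ ln z₀ = (ln z₁ − r·ln z₂)/(1 − r)
ln z₀ = (3.41115 − 0.73567×5.43808) / 0.26433 = -2.2302
z₀ = exp(-2.2302) = 0.1075 m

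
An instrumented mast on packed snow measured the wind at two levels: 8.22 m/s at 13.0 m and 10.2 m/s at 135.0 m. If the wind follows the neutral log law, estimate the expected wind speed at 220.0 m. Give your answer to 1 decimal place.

Log law: V ∝ ln(z/z₀). From the pair, with r = V₁/V₂ = 0.80588,
ln z₀ = (ln z₁ − r·ln z₂)/(1 − r) = (2.5649 − 0.80588×4.9053)/0.19412 = -7.1509 → z₀ = 0.0007841 m
V₃ = V₁ · ln(z₃/z₀)/ln(z₁/z₀) = 8.22 × 12.5446/9.7159 = 10.6132 m/s

10.6 m/s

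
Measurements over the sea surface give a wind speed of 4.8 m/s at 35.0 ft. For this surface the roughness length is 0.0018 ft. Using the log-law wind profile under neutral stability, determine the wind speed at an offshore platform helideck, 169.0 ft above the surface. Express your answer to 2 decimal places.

5.57 m/s

Log law: V(z) ∝ ln(z/z₀), so V₂/V₁ = ln(z₂/z₀) / ln(z₁/z₀).
ln(169.0/0.0018) = 11.4499, ln(35.0/0.0018) = 9.8753
V₂ = 4.8 × 11.4499/9.8753 = 4.8 × 1.1594 = 5.5653 m/s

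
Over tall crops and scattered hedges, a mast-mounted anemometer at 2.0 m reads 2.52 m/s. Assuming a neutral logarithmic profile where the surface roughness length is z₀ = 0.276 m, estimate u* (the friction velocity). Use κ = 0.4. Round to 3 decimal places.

u* ≈ 0.509 m/s

Log law: V(z) = (u*/κ) · ln(z/z₀) ⇒ u* = κ · V / ln(z/z₀)
u* = 0.4 × 2.52 / ln(2.0/0.276) = 0.4 × 2.52 / 1.9805
   = 1.0080 / 1.9805 = 0.5090 m/s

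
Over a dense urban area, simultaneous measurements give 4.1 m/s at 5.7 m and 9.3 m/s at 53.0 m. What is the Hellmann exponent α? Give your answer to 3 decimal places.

Power law: V₂/V₁ = (z₂/z₁)^α ⇒ α = ln(V₂/V₁) / ln(z₂/z₁)
α = ln(9.3/4.1) / ln(53.0/5.7) = ln(2.2683) / ln(9.2982)
  = 0.81903 / 2.22983 = 0.36731

α ≈ 0.367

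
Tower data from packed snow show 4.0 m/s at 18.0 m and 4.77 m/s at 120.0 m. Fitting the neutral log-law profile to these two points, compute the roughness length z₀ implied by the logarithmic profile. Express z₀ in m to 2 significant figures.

z₀ ≈ 0.00094 m

Log law: V(z) ∝ ln(z/z₀). With r = V₁/V₂ = 4.0/4.77 = 0.83857,
r · ln(z₂/z₀) = ln(z₁/z₀) ⇒ ln z₀ = (ln z₁ − r·ln z₂)/(1 − r)
ln z₀ = (2.89037 − 0.83857×4.78749) / 0.16143 = -6.9648
z₀ = exp(-6.9648) = 0.0009446 m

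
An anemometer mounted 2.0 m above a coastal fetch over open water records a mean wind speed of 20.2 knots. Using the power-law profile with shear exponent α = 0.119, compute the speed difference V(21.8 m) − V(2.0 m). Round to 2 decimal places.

6.64 knots

Power law: V₂ = V₁ · (z₂/z₁)^α = 20.2 × (10.9000)^0.119 = 26.8414 knots
ΔV = 26.8414 − 20.2 = 6.6414 knots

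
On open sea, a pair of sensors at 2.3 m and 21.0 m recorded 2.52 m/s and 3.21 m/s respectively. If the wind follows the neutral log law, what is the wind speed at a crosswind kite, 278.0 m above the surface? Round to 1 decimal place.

Log law: V ∝ ln(z/z₀). From the pair, with r = V₁/V₂ = 0.78505,
ln z₀ = (ln z₁ − r·ln z₂)/(1 − r) = (0.8329 − 0.78505×3.0445)/0.21495 = -7.2443 → z₀ = 0.0007142 m
V₃ = V₁ · ln(z₃/z₀)/ln(z₁/z₀) = 2.52 × 12.8719/8.0772 = 4.0159 m/s

4.0 m/s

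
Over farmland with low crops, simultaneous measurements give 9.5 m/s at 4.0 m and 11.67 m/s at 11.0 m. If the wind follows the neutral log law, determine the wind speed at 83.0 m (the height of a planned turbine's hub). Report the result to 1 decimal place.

Log law: V ∝ ln(z/z₀). From the pair, with r = V₁/V₂ = 0.81405,
ln z₀ = (ln z₁ − r·ln z₂)/(1 − r) = (1.3863 − 0.81405×2.3979)/0.18595 = -3.0424 → z₀ = 0.04772 m
V₃ = V₁ · ln(z₃/z₀)/ln(z₁/z₀) = 9.5 × 7.4612/4.4287 = 16.0052 m/s

16.0 m/s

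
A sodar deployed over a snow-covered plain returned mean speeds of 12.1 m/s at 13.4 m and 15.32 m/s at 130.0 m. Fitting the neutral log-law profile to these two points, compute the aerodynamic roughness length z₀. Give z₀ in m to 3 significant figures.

Log law: V(z) ∝ ln(z/z₀). With r = V₁/V₂ = 12.1/15.32 = 0.78982,
r · ln(z₂/z₀) = ln(z₁/z₀) ⇒ ln z₀ = (ln z₁ − r·ln z₂)/(1 − r)
ln z₀ = (2.59525 − 0.78982×4.86753) / 0.21018 = -5.9434
z₀ = exp(-5.9434) = 0.002623 m

z₀ ≈ 0.00262 m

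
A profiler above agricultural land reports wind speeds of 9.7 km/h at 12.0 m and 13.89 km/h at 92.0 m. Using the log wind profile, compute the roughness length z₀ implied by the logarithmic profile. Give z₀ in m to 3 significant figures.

Log law: V(z) ∝ ln(z/z₀). With r = V₁/V₂ = 9.7/13.89 = 0.69834,
r · ln(z₂/z₀) = ln(z₁/z₀) ⇒ ln z₀ = (ln z₁ − r·ln z₂)/(1 − r)
ln z₀ = (2.48491 − 0.69834×4.52179) / 0.30166 = -2.2305
z₀ = exp(-2.2305) = 0.1075 m

z₀ ≈ 0.107 m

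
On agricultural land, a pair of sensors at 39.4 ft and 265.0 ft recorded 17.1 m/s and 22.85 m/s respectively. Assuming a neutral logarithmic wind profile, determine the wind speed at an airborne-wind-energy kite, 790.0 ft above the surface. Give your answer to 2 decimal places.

Log law: V ∝ ln(z/z₀). From the pair, with r = V₁/V₂ = 0.74836,
ln z₀ = (ln z₁ − r·ln z₂)/(1 − r) = (3.6738 − 0.74836×5.5797)/0.25164 = -1.9944 → z₀ = 0.1361 ft
V₃ = V₁ · ln(z₃/z₀)/ln(z₁/z₀) = 17.1 × 8.6664/5.6682 = 26.1453 m/s

26.15 m/s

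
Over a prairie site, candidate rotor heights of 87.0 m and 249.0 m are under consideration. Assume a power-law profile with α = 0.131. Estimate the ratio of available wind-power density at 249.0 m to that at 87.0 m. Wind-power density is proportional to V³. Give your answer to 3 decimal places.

Speed ratio: V_B/V_A = (z_B/z_A)^α = (249.0/87.0)^0.131 = (2.8621)^0.131 = 1.14769
Power-density ratio: P_B/P_A = (V_B/V_A)³ = (1.14769)³ = 1.51173

1.512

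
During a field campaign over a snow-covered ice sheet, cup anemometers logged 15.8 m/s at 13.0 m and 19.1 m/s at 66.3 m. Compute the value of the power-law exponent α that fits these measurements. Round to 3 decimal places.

Power law: V₂/V₁ = (z₂/z₁)^α ⇒ α = ln(V₂/V₁) / ln(z₂/z₁)
α = ln(19.1/15.8) / ln(66.3/13.0) = ln(1.2089) / ln(5.1000)
  = 0.18968 / 1.62924 = 0.11642

α ≈ 0.116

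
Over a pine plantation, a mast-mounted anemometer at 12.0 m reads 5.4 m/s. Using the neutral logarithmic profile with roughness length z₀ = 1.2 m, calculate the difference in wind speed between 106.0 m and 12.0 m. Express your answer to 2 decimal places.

Log law: V₂ = V₁ · ln(z₂/z₀)/ln(z₁/z₀) = 5.4 × 4.4811/2.3026 = 10.5091 m/s
ΔV = 10.5091 − 5.4 = 5.1091 m/s

5.11 m/s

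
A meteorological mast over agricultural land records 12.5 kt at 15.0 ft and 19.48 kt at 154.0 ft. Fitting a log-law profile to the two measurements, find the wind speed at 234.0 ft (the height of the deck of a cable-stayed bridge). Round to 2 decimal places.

20.73 kt

Log law: V ∝ ln(z/z₀). From the pair, with r = V₁/V₂ = 0.64168,
ln z₀ = (ln z₁ − r·ln z₂)/(1 − r) = (2.7081 − 0.64168×5.0370)/0.35832 = -1.4626 → z₀ = 0.2316 ft
V₃ = V₁ · ln(z₃/z₀)/ln(z₁/z₀) = 12.5 × 6.9179/4.1707 = 20.7339 kt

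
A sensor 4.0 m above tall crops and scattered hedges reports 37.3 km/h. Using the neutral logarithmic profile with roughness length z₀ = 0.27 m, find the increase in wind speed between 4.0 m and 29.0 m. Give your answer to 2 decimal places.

Log law: V₂ = V₁ · ln(z₂/z₀)/ln(z₁/z₀) = 37.3 × 4.6766/2.6956 = 64.7116 km/h
ΔV = 64.7116 − 37.3 = 27.4116 km/h

27.41 km/h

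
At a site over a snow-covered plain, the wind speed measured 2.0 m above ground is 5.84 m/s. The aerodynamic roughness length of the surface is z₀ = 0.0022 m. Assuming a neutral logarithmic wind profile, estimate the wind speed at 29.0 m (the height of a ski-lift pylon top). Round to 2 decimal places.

8.13 m/s

Log law: V(z) ∝ ln(z/z₀), so V₂/V₁ = ln(z₂/z₀) / ln(z₁/z₀).
ln(29.0/0.0022) = 9.4866, ln(2.0/0.0022) = 6.8124
V₂ = 5.84 × 9.4866/6.8124 = 5.84 × 1.3925 = 8.1324 m/s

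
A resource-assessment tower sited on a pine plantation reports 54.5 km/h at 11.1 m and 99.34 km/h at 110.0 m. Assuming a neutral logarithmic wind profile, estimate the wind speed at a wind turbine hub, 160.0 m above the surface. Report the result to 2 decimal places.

Log law: V ∝ ln(z/z₀). From the pair, with r = V₁/V₂ = 0.54862,
ln z₀ = (ln z₁ − r·ln z₂)/(1 − r) = (2.4069 − 0.54862×4.7005)/0.45138 = -0.3807 → z₀ = 0.6834 m
V₃ = V₁ · ln(z₃/z₀)/ln(z₁/z₀) = 54.5 × 5.4559/2.7876 = 106.6655 km/h

106.67 km/h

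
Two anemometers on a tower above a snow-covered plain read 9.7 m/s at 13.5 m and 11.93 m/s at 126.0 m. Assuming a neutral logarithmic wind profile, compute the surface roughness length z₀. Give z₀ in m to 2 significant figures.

Log law: V(z) ∝ ln(z/z₀). With r = V₁/V₂ = 9.7/11.93 = 0.81308,
r · ln(z₂/z₀) = ln(z₁/z₀) ⇒ ln z₀ = (ln z₁ − r·ln z₂)/(1 − r)
ln z₀ = (2.60269 − 0.81308×4.83628) / 0.18692 = -7.1129
z₀ = exp(-7.1129) = 0.0008145 m

z₀ ≈ 0.00081 m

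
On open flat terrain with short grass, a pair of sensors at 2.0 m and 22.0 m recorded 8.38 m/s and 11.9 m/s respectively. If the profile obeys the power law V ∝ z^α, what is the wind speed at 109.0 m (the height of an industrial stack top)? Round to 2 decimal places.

15.04 m/s

First find α: α = ln(V₂/V₁)/ln(z₂/z₁) = ln(11.9/8.38)/ln(22.0/2.0) = 0.35069/2.39790 = 0.1462
Extrapolate from 22.0 m to 109.0 m: V₃ = 11.9 × (109.0/22.0)^0.1462 = 11.9 × 1.2637 = 15.0380 m/s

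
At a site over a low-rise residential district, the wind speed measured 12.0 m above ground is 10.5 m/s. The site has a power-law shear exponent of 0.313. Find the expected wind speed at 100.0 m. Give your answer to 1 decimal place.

Power-law profile: V₂ = V₁ · (z₂/z₁)^α
V₂ = 10.5 × (100.0/12.0)^0.313 = 10.5 × (8.3333)^0.313
    = 10.5 × 1.9419 = 20.3895 m/s

20.4 m/s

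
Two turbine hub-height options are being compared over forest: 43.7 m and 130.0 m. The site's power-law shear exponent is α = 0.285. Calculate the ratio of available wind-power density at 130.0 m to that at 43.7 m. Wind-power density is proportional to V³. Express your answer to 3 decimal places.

Speed ratio: V_B/V_A = (z_B/z_A)^α = (130.0/43.7)^0.285 = (2.9748)^0.285 = 1.36438
Power-density ratio: P_B/P_A = (V_B/V_A)³ = (1.36438)³ = 2.53986

2.540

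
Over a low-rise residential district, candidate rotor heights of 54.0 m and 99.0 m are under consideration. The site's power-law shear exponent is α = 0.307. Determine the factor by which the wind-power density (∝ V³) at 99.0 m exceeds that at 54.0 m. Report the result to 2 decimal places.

Speed ratio: V_B/V_A = (z_B/z_A)^α = (99.0/54.0)^0.307 = (1.8333)^0.307 = 1.20452
Power-density ratio: P_B/P_A = (V_B/V_A)³ = (1.20452)³ = 1.74761

1.75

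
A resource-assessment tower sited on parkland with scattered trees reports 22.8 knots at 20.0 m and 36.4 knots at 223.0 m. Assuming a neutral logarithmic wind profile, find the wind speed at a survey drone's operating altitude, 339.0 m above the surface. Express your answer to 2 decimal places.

38.76 knots

Log law: V ∝ ln(z/z₀). From the pair, with r = V₁/V₂ = 0.62637,
ln z₀ = (ln z₁ − r·ln z₂)/(1 − r) = (2.9957 − 0.62637×5.4072)/0.37363 = -1.0470 → z₀ = 0.3510 m
V₃ = V₁ · ln(z₃/z₀)/ln(z₁/z₀) = 22.8 × 6.8730/4.0427 = 38.7621 knots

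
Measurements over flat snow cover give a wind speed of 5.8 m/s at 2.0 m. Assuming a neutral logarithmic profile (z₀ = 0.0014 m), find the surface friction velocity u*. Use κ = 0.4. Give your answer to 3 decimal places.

Log law: V(z) = (u*/κ) · ln(z/z₀) ⇒ u* = κ · V / ln(z/z₀)
u* = 0.4 × 5.8 / ln(2.0/0.0014) = 0.4 × 5.8 / 7.2644
   = 2.3200 / 7.2644 = 0.3194 m/s

u* ≈ 0.319 m/s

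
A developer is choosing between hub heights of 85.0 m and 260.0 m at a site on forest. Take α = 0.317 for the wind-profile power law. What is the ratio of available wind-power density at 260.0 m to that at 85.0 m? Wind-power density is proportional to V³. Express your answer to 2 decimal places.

2.90

Speed ratio: V_B/V_A = (z_B/z_A)^α = (260.0/85.0)^0.317 = (3.0588)^0.317 = 1.42535
Power-density ratio: P_B/P_A = (V_B/V_A)³ = (1.42535)³ = 2.89576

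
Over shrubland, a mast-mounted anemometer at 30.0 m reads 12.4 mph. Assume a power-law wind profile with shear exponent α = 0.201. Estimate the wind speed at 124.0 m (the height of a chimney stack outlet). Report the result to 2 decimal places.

Power-law profile: V₂ = V₁ · (z₂/z₁)^α
V₂ = 12.4 × (124.0/30.0)^0.201 = 12.4 × (4.1333)^0.201
    = 12.4 × 1.3301 = 16.4929 mph

16.49 mph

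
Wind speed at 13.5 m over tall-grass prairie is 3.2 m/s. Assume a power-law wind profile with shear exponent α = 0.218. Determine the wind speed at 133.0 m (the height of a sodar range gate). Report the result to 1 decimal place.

5.3 m/s

Power-law profile: V₂ = V₁ · (z₂/z₁)^α
V₂ = 3.2 × (133.0/13.5)^0.218 = 3.2 × (9.8519)^0.218
    = 3.2 × 1.6466 = 5.2691 m/s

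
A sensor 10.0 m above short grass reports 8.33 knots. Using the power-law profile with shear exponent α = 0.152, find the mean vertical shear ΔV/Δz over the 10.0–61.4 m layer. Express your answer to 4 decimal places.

0.0515 knots/m

Power law: V₂ = V₁ · (z₂/z₁)^α = 8.33 × (6.1400)^0.152 = 10.9761 knots
ΔV/Δz = (10.9761 − 8.33)/(61.4 − 10.0) = 2.6461/51.4000 = 0.05148 knots/m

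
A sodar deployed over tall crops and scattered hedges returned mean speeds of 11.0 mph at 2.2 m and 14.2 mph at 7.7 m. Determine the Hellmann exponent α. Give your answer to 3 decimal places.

Power law: V₂/V₁ = (z₂/z₁)^α ⇒ α = ln(V₂/V₁) / ln(z₂/z₁)
α = ln(14.2/11.0) / ln(7.7/2.2) = ln(1.2909) / ln(3.5000)
  = 0.25535 / 1.25276 = 0.20383

α ≈ 0.204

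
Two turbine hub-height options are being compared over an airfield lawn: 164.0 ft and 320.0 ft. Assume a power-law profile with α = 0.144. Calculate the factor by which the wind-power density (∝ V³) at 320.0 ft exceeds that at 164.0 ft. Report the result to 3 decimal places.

Speed ratio: V_B/V_A = (z_B/z_A)^α = (320.0/164.0)^0.144 = (1.9512)^0.144 = 1.10104
Power-density ratio: P_B/P_A = (V_B/V_A)³ = (1.10104)³ = 1.33479

1.335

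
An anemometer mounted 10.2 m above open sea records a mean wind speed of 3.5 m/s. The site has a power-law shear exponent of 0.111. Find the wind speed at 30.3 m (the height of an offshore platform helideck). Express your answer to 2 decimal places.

3.95 m/s

Power-law profile: V₂ = V₁ · (z₂/z₁)^α
V₂ = 3.5 × (30.3/10.2)^0.111 = 3.5 × (2.9706)^0.111
    = 3.5 × 1.1285 = 3.9496 m/s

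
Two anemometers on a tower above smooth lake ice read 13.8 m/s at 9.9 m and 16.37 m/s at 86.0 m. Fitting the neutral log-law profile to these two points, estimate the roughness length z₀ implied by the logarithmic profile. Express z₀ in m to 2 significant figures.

Log law: V(z) ∝ ln(z/z₀). With r = V₁/V₂ = 13.8/16.37 = 0.84301,
r · ln(z₂/z₀) = ln(z₁/z₀) ⇒ ln z₀ = (ln z₁ − r·ln z₂)/(1 − r)
ln z₀ = (2.29253 − 0.84301×4.45435) / 0.15699 = -9.3156
z₀ = exp(-9.3156) = 0.00009001 m

z₀ ≈ 0.000090 m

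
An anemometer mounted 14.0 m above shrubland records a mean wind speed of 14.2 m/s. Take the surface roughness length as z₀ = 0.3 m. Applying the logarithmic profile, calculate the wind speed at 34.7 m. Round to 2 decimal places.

17.55 m/s

Log law: V(z) ∝ ln(z/z₀), so V₂/V₁ = ln(z₂/z₀) / ln(z₁/z₀).
ln(34.7/0.3) = 4.7507, ln(14.0/0.3) = 3.8430
V₂ = 14.2 × 4.7507/3.8430 = 14.2 × 1.2362 = 17.5539 m/s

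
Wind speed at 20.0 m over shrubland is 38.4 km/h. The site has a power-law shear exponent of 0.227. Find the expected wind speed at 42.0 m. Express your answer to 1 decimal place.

Power-law profile: V₂ = V₁ · (z₂/z₁)^α
V₂ = 38.4 × (42.0/20.0)^0.227 = 38.4 × (2.1000)^0.227
    = 38.4 × 1.1834 = 45.4438 km/h

45.4 km/h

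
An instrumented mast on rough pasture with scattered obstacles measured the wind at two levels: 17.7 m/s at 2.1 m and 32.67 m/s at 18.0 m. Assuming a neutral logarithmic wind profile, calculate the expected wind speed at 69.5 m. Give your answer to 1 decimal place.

Log law: V ∝ ln(z/z₀). From the pair, with r = V₁/V₂ = 0.54178,
ln z₀ = (ln z₁ − r·ln z₂)/(1 − r) = (0.7419 − 0.54178×2.8904)/0.45822 = -1.7983 → z₀ = 0.1656 m
V₃ = V₁ · ln(z₃/z₀)/ln(z₁/z₀) = 17.7 × 6.0396/2.5402 = 42.0833 m/s

42.1 m/s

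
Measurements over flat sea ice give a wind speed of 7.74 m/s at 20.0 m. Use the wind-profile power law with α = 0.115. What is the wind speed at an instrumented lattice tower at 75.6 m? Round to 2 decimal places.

9.02 m/s

Power-law profile: V₂ = V₁ · (z₂/z₁)^α
V₂ = 7.74 × (75.6/20.0)^0.115 = 7.74 × (3.7800)^0.115
    = 7.74 × 1.1652 = 9.0189 m/s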